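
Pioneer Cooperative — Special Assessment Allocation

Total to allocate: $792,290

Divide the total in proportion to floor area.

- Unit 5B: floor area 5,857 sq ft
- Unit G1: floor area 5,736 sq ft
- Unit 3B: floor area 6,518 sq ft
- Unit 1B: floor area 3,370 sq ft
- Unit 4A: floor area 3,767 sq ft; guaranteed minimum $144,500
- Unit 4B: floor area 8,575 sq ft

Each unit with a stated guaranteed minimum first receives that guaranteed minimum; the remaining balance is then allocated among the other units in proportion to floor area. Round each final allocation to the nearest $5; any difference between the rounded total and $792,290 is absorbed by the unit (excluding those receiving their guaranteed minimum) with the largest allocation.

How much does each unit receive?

Fund the minimums — Unit 4A $144,500. Residual $647,790.
Residual split over remaining floor area 30,056: Unit 5B 126,234.56 → $126,235; Unit G1 123,626.68 → $123,625; Unit 3B 140,480.94 → $140,480; Unit 1B 72,632.83 → $72,635; Unit 4B 184,814.99 → $184,815.

Unit 5B: $126,235 · Unit G1: $123,625 · Unit 3B: $140,480 · Unit 1B: $72,635 · Unit 4A: $144,500 · Unit 4B: $184,815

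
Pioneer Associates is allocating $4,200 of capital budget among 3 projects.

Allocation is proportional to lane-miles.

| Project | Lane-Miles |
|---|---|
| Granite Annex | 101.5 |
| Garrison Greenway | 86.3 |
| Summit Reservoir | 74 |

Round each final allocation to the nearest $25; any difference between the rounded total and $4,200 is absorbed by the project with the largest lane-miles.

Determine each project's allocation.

Lane-miles total: 261.8.
Proportional shares: Granite Annex 101.5/261.8 × $4,200 = 1,628.34; Garrison Greenway 86.3/261.8 × $4,200 = 1,384.49; Summit Reservoir 74/261.8 × $4,200 = 1,187.17.
Rounded to nearest $25: Granite Annex $1,625; Garrison Greenway $1,375; Summit Reservoir $1,175. Sum = $4,175.
Difference $4,200 − $4,175 = +$25 applied to largest lane-miles (Granite Annex): Granite Annex becomes $1,650.

Granite Annex: $1,650; Garrison Greenway: $1,375; Summit Reservoir: $1,175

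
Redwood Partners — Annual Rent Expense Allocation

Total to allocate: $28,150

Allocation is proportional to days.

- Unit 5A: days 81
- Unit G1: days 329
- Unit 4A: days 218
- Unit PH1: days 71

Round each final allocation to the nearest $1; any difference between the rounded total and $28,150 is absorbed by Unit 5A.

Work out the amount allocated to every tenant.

Combined days = 699.
Unrounded shares: Unit 5A 81/699 × $28,150 = 3,262.02; Unit G1 329/699 × $28,150 = 13,249.43; Unit 4A 218/699 × $28,150 = 8,779.26; Unit PH1 71/699 × $28,150 = 2,859.30.
Rounded to nearest $1: Unit 5A $3,262; Unit G1 $13,249; Unit 4A $8,779; Unit PH1 $2,859. Sum = $28,149.
Difference $28,150 − $28,149 = +$1 applied to Unit 5A: Unit 5A becomes $3,263.

Unit 5A: $3,263 | Unit G1: $13,249 | Unit 4A: $8,779 | Unit PH1: $2,859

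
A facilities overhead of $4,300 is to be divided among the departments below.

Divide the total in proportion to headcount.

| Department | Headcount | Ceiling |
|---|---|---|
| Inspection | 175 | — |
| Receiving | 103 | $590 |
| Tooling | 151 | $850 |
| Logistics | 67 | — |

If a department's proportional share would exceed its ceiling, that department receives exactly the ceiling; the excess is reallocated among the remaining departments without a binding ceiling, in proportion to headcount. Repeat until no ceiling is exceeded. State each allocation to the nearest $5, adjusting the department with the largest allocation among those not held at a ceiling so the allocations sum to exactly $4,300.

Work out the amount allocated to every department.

Headcount total: 496.
Proportional shares (ignoring caps): Inspection 1,517.14; Receiving 892.94; Tooling 1,309.07; Logistics 580.85.
Cap binds for Receiving ($590), Tooling ($850); remaining pool $2,860 reallocated over remaining headcount 242.
Shares after redistribution: Inspection 2,068.18 → $2,070; Logistics 791.82 → $790.

Inspection: $2,070; Receiving: $590; Tooling: $850; Logistics: $790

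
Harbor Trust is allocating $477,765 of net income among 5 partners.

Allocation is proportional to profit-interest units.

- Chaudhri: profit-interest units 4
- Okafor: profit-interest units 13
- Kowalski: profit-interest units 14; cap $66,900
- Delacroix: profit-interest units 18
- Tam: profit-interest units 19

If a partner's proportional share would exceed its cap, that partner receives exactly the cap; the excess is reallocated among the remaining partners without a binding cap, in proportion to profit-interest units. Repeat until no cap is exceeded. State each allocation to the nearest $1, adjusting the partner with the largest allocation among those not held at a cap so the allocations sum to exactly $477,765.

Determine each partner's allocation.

Sum of profit-interest units: 68.
Proportional shares (ignoring caps): Chaudhri 28,103.82; Okafor 91,337.43; Kowalski 98,363.38; Delacroix 126,467.21; Tam 133,493.16.
Capped: Kowalski ($66,900); residual $410,865 reallocated over remaining profit-interest units 54.
Remaining shares: Chaudhri 30,434.44 → $30,434; Okafor 98,911.94 → $98,912; Delacroix 136,955.00 → $136,955; Tam 144,563.61 → $144,564.

Chaudhri: $30,434 · Okafor: $98,912 · Kowalski: $66,900 · Delacroix: $136,955 · Tam: $144,564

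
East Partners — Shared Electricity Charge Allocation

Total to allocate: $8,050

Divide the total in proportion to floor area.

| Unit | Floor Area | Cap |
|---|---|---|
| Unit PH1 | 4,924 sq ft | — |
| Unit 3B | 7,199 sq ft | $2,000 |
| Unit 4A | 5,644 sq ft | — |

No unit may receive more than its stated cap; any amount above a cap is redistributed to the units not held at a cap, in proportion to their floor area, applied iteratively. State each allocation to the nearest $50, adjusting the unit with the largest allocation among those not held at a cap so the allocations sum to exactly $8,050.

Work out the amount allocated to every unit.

Combined floor area = 17,767.
Unconstrained shares: Unit PH1 2,231.00; Unit 3B 3,261.77; Unit 4A 2,557.22.
Held at cap: Unit 3B ($2,000); remaining pool $6,050 reallocated over remaining floor area 10,568.
Redistributed shares: Unit PH1 2,818.91 → $2,800; Unit 4A 3,231.09 → $3,250.

Unit PH1: $2,800 | Unit 3B: $2,000 | Unit 4A: $3,250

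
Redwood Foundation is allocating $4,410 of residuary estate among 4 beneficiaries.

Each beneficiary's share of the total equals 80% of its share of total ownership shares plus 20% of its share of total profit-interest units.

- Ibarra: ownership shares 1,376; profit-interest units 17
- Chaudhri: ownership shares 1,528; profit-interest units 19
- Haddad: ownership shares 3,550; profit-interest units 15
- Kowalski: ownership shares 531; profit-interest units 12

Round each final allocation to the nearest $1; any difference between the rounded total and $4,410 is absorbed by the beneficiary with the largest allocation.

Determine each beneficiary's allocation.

Ownership shares total 6,985; profit-interest units total 63.
Combined weights (80% ownership shares + 20% profit-interest units): Ibarra 0.2116; Chaudhri 0.2353; Haddad 0.4542; Kowalski 0.0989.
Proportional shares: Ibarra 932.99; Chaudhri 1,037.77; Haddad 2,003.04; Kowalski 436.20.
Rounded to nearest $1: Ibarra $933; Chaudhri $1,038; Haddad $2,003; Kowalski $436. Sum = $4,410.
No rounding difference to absorb.

Ibarra: $933; Chaudhri: $1,038; Haddad: $2,003; Kowalski: $436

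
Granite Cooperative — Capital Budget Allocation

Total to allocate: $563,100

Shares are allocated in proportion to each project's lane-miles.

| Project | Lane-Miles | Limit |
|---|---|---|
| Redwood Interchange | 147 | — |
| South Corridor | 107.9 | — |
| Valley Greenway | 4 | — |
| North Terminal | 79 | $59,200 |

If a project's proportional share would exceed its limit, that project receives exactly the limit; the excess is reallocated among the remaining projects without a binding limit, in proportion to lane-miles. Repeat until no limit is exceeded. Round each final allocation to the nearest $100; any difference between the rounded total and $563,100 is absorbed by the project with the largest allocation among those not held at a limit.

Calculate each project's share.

Redwood Interchange: $286,100; South Corridor: $210,000; Valley Greenway: $7,800; North Terminal: $59,200

Lane-miles total: 337.9.
Pro-rata shares before constraints: Redwood Interchange 244,971.00; South Corridor 179,812.04; Valley Greenway 6,665.88; North Terminal 131,651.08.
Capped: North Terminal ($59,200); balance $503,900 reallocated over remaining lane-miles 258.9.
Redistributed shares: Redwood Interchange 286,107.76 → $286,100; South Corridor 210,006.99 → $210,000; Valley Greenway 7,785.25 → $7,800.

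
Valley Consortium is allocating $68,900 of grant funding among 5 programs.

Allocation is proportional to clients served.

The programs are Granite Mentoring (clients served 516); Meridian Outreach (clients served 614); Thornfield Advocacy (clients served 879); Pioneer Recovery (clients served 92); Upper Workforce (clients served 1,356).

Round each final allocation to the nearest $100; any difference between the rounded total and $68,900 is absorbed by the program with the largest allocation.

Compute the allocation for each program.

Sum of clients served: 3,457.
Unrounded shares: Granite Mentoring 516/3,457 × $68,900 = 10,284.18; Meridian Outreach 614/3,457 × $68,900 = 12,237.37; Thornfield Advocacy 879/3,457 × $68,900 = 17,518.98; Pioneer Recovery 92/3,457 × $68,900 = 1,833.61; Upper Workforce 1,356/3,457 × $68,900 = 27,025.86.
After rounding ($100): Granite Mentoring $10,300; Meridian Outreach $12,200; Thornfield Advocacy $17,500; Pioneer Recovery $1,800; Upper Workforce $27,000. Sum = $68,800.
Difference $68,900 − $68,800 = +$100 applied to largest allocation (Upper Workforce): Upper Workforce becomes $27,100.

Granite Mentoring: $10,300 | Meridian Outreach: $12,200 | Thornfield Advocacy: $17,500 | Pioneer Recovery: $1,800 | Upper Workforce: $27,100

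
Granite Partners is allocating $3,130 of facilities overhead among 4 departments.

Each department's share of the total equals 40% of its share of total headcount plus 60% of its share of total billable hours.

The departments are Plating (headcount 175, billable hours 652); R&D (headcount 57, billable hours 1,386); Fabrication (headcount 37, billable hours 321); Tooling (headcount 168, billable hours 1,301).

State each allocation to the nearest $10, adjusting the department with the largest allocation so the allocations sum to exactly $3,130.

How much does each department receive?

Headcount total 437; billable hours total 3,660.
Combined weights (40% headcount + 60% billable hours): Plating 0.2671; R&D 0.2794; Fabrication 0.0865; Tooling 0.3671.
Unrounded shares: Plating 835.92; R&D 874.48; Fabrication 270.71; Tooling 1,148.88.
At nearest $10: Plating $840; R&D $870; Fabrication $270; Tooling $1,150. Sum = $3,130.
Sum already equals the total — no adjustment.

Plating: $840 | R&D: $870 | Fabrication: $270 | Tooling: $1,150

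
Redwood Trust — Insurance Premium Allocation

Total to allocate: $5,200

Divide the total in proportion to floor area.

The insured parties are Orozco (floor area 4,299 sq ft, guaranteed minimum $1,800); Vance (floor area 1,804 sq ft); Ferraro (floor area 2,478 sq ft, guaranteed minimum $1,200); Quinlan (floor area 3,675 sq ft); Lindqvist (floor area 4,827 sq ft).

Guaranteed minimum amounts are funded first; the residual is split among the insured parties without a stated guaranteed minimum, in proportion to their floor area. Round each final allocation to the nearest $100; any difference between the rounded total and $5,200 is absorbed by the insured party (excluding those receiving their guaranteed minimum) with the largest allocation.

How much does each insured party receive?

Fund the minimums — Orozco $1,800; Ferraro $1,200. Balance $2,200.
Balance split over remaining floor area 10,306: Vance 385.10 → $400; Quinlan 784.49 → $800; Lindqvist 1,030.41 → $1,000.

Orozco: $1,800; Vance: $400; Ferraro: $1,200; Quinlan: $800; Lindqvist: $1,000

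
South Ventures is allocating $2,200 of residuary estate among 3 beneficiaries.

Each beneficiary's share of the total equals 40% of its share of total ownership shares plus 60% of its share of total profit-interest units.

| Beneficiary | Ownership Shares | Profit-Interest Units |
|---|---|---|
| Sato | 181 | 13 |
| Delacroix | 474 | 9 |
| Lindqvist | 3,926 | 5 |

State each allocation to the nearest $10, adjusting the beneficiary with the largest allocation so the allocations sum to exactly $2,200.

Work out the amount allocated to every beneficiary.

Sato: $670; Delacroix: $530; Lindqvist: $1,000

Ownership shares total 4,581; profit-interest units total 27.
Combined weights (40% ownership shares + 60% profit-interest units): Sato 0.3047; Delacroix 0.2414; Lindqvist 0.4539.
Raw shares: Sato 670.33; Delacroix 531.05; Lindqvist 998.62.
At nearest $10: Sato $670; Delacroix $530; Lindqvist $1,000. Sum = $2,200.
No rounding difference to absorb.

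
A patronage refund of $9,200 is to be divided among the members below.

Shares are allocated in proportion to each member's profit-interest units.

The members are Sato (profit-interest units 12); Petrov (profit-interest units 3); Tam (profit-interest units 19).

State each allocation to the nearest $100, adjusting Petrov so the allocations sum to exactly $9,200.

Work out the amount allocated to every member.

Total profit-interest units = 34.
Proportional shares: Sato 12/34 × $9,200 = 3,247.06; Petrov 3/34 × $9,200 = 811.76; Tam 19/34 × $9,200 = 5,141.18.
After rounding ($100): Sato $3,200; Petrov $800; Tam $5,100. Sum = $9,100.
Difference $9,200 − $9,100 = +$100 applied to Petrov: Petrov becomes $900.

Sato: $3,200 | Petrov: $900 | Tam: $5,100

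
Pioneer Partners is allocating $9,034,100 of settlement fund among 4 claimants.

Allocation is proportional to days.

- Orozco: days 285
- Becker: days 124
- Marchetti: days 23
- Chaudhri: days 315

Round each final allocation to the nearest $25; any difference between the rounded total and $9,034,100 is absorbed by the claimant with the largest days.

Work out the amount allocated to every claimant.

Orozco: $3,446,750 · Becker: $1,499,625 · Marchetti: $278,150 · Chaudhri: $3,809,575

Combined days = 747.
Raw shares: Orozco 285/747 × $9,034,100 = 3,446,744.98; Becker 124/747 × $9,034,100 = 1,499,636.41; Marchetti 23/747 × $9,034,100 = 278,158.37; Chaudhri 315/747 × $9,034,100 = 3,809,560.24.
Rounded to nearest $25: Orozco $3,446,750; Becker $1,499,625; Marchetti $278,150; Chaudhri $3,809,550. Sum = $9,034,075.
Difference $9,034,100 − $9,034,075 = +$25 applied to largest days (Chaudhri): Chaudhri becomes $3,809,575.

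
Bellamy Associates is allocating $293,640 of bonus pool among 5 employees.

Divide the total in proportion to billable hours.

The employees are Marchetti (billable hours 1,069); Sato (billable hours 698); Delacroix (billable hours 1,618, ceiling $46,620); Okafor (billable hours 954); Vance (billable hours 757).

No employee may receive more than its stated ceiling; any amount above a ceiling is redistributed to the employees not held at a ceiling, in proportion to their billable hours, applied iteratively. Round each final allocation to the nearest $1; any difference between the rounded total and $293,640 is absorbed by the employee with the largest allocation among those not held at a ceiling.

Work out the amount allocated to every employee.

Total billable hours = 5,096.
Pro-rata shares before constraints: Marchetti 61,597.56; Sato 40,219.92; Delacroix 93,231.85; Okafor 54,971.07; Vance 43,619.60.
Held at cap: Delacroix ($46,620); remaining pool $247,020 reallocated over remaining billable hours 3,478.
Remaining shares: Marchetti 75,924.20 → $75,924; Sato 49,574.46 → $49,574; Okafor 67,756.49 → $67,756; Vance 53,764.85 → $53,765.
Rounding difference +$1 applied to Marchetti → $75,925.

Marchetti: $75,925 · Sato: $49,574 · Delacroix: $46,620 · Okafor: $67,756 · Vance: $53,765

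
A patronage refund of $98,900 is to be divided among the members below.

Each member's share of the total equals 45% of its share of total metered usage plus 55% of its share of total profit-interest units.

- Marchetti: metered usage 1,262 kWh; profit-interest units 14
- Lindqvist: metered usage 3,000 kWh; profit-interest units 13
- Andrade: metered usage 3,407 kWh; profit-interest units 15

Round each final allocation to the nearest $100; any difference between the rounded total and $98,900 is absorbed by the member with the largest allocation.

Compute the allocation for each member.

Marchetti: $25,500 · Lindqvist: $34,200 · Andrade: $39,200

Totals — metered usage 7,669, profit-interest units 42.
Blended shares (45% metered usage + 55% profit-interest units): Marchetti 0.2574; Lindqvist 0.3463; Andrade 0.3963.
Raw shares: Marchetti 25,455.35; Lindqvist 34,246.25; Andrade 39,198.40.
After rounding ($100): Marchetti $25,500; Lindqvist $34,200; Andrade $39,200. Sum = $98,900.
Sum already equals the total — no adjustment.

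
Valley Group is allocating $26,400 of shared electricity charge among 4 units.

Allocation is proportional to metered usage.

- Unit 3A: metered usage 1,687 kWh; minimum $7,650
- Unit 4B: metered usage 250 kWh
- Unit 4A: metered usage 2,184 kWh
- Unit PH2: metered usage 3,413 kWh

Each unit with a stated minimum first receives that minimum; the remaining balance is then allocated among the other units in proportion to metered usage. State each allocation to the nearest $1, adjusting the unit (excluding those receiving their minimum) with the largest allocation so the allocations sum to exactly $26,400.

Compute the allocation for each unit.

Unit 3A: $7,650 | Unit 4B: $802 | Unit 4A: $7,004 | Unit PH2: $10,944

Guaranteed amounts: Unit 3A $7,650. Remaining pool $18,750.
Remaining pool split over remaining metered usage 5,847: Unit 4B 801.69 → $802; Unit 4A 7,003.59 → $7,004; Unit PH2 10,944.72 → $10,945.
Rounding difference −$1 applied to Unit PH2 → $10,944.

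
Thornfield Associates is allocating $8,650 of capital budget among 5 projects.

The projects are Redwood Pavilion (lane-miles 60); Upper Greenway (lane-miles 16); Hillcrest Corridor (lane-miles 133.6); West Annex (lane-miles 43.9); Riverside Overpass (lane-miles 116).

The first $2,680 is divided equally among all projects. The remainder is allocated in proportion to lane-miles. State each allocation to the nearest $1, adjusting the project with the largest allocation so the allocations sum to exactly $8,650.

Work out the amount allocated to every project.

Redwood Pavilion: $1,505 | Upper Greenway: $795 | Hillcrest Corridor: $2,695 | West Annex: $1,245 | Riverside Overpass: $2,410

First tranche $2,680 split equally: $536 each.
Remainder $5,970 by lane-miles (total 369.5): Redwood Pavilion 969.42 → $969; Upper Greenway 258.51 → $259; Hillcrest Corridor 2,158.57 → $2,159; West Annex 709.29 → $709; Riverside Overpass 1,874.21 → $1,874.
Totals: Redwood Pavilion $536 + $969 = $1,505; Upper Greenway $536 + $259 = $795; Hillcrest Corridor $536 + $2,159 = $2,695; West Annex $536 + $709 = $1,245; Riverside Overpass $536 + $1,874 = $2,410.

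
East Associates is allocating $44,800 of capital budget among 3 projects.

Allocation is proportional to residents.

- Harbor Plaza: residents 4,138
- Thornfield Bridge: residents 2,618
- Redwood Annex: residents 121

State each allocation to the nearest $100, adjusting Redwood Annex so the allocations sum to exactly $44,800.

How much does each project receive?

Harbor Plaza: $27,000; Thornfield Bridge: $17,100; Redwood Annex: $700

Sum of residents: 6,877.
Pro-rata amounts: Harbor Plaza 4,138/6,877 × $44,800 = 26,956.87; Thornfield Bridge 2,618/6,877 × $44,800 = 17,054.88; Redwood Annex 121/6,877 × $44,800 = 788.25.
At nearest $100: Harbor Plaza $27,000; Thornfield Bridge $17,100; Redwood Annex $800. Sum = $44,900.
Difference $44,800 − $44,900 = −$100 applied to Redwood Annex: Redwood Annex becomes $700.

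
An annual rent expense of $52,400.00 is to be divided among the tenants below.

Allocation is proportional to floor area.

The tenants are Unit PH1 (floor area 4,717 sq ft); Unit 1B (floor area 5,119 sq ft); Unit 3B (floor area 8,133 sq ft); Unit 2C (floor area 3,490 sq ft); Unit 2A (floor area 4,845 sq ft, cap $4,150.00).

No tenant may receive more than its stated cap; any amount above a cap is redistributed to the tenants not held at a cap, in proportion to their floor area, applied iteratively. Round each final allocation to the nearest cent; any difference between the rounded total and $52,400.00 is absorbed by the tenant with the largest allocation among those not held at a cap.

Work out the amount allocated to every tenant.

Unit PH1: $10,606.05; Unit 1B: $11,509.94; Unit 3B: $18,286.84; Unit 2C: $7,847.17; Unit 2A: $4,150.00

Sum of floor area: 26,304.
Proportional shares (ignoring caps): Unit PH1 9,396.7001; Unit 1B 10,197.5213; Unit 3B 16,201.6880; Unit 2C 6,952.4027; Unit 2A 9,651.6880.
Held at cap: Unit 2A ($4,150.00); remaining pool $48,250.00 reallocated over remaining floor area 21,459.
Redistributed shares: Unit PH1 10,606.0511 → $10,606.05; Unit 1B 11,509.9376 → $11,509.94; Unit 3B 18,286.8377 → $18,286.84; Unit 2C 7,847.1737 → $7,847.17.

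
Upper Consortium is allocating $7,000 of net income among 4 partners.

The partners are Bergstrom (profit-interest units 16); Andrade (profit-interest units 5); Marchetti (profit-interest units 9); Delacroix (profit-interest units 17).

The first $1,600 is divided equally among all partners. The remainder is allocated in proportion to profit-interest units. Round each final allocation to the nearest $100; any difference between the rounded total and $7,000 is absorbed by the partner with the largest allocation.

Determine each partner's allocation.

First tranche $1,600 split equally: $400 each.
Remainder $5,400 by profit-interest units (total 47): Bergstrom 1,838.30 → $1,800; Andrade 574.47 → $600; Marchetti 1,034.04 → $1,000; Delacroix 1,953.19 → $2,000.
Totals: Bergstrom $400 + $1,800 = $2,200; Andrade $400 + $600 = $1,000; Marchetti $400 + $1,000 = $1,400; Delacroix $400 + $2,000 = $2,400.

Bergstrom: $2,200; Andrade: $1,000; Marchetti: $1,400; Delacroix: $2,400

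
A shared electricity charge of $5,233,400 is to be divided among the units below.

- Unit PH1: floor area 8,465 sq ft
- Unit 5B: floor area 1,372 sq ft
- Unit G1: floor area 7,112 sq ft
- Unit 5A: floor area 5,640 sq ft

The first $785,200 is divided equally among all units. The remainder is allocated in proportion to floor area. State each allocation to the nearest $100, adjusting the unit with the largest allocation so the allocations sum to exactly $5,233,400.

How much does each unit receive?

Unit PH1: $1,863,200 · Unit 5B: $466,500 · Unit G1: $1,596,800 · Unit 5A: $1,306,900

Equal tier: $785,200 ÷ 4 = $196,300 apiece.
Remainder $4,448,200 by floor area (total 22,589): Unit PH1 1,666,918.10 → $1,666,900; Unit 5B 270,172.67 → $270,200; Unit G1 1,400,486.89 → $1,400,500; Unit 5A 1,110,622.34 → $1,110,600.
Totals: Unit PH1 $196,300 + $1,666,900 = $1,863,200; Unit 5B $196,300 + $270,200 = $466,500; Unit G1 $196,300 + $1,400,500 = $1,596,800; Unit 5A $196,300 + $1,110,600 = $1,306,900.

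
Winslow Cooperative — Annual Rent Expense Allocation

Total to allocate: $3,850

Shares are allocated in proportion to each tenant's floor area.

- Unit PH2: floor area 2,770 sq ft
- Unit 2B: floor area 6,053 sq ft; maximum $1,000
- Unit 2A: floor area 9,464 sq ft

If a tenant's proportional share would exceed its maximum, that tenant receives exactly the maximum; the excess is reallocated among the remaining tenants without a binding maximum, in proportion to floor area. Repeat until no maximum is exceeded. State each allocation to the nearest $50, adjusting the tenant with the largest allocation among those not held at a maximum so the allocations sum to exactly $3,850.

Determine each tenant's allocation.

Floor area total: 18,287.
Proportional shares (ignoring caps): Unit PH2 583.17; Unit 2B 1,274.35; Unit 2A 1,992.48.
Capped: Unit 2B ($1,000); remaining pool $2,850 reallocated over remaining floor area 12,234.
Remaining shares: Unit PH2 645.29 → $650; Unit 2A 2,204.71 → $2,200.

Unit PH2: $650; Unit 2B: $1,000; Unit 2A: $2,200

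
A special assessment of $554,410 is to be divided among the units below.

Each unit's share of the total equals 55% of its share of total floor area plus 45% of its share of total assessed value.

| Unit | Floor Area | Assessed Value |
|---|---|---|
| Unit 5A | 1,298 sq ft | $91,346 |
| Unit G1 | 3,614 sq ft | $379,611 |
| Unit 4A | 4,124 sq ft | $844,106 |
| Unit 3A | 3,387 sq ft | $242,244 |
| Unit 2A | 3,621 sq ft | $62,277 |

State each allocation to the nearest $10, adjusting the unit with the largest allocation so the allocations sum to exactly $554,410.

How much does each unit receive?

Floor area total 16,044; assessed value total 1,619,584.
Composite weights (55% floor area + 45% assessed value): Unit 5A 0.0699; Unit G1 0.2294; Unit 4A 0.3759; Unit 3A 0.1834; Unit 2A 0.1414.
Raw shares: Unit 5A 38,740.39; Unit G1 127,162.32; Unit 4A 208,407.06; Unit 3A 101,687.73; Unit 2A 78,412.49.
After rounding ($10): Unit 5A $38,740; Unit G1 $127,160; Unit 4A $208,410; Unit 3A $101,690; Unit 2A $78,410. Sum = $554,410.
Rounded total matches; no reconciliation needed.

Unit 5A: $38,740 | Unit G1: $127,160 | Unit 4A: $208,410 | Unit 3A: $101,690 | Unit 2A: $78,410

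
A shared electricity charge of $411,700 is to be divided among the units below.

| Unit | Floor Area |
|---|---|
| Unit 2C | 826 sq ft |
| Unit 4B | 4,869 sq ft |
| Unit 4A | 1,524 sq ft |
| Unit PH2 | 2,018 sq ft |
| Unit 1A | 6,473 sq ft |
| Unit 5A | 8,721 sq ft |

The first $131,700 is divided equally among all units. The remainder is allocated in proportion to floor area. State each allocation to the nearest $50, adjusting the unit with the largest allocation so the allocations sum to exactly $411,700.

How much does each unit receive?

$131,700 shared equally gives $21,950 per unit.
Remainder $280,000 by floor area (total 24,431): Unit 2C 9,466.66 → $9,450; Unit 4B 55,802.87 → $55,800; Unit 4A 17,466.33 → $17,450; Unit PH2 23,127.99 → $23,150; Unit 1A 74,186.08 → $74,200; Unit 5A 99,950.06 → $99,950.
Totals: Unit 2C $21,950 + $9,450 = $31,400; Unit 4B $21,950 + $55,800 = $77,750; Unit 4A $21,950 + $17,450 = $39,400; Unit PH2 $21,950 + $23,150 = $45,100; Unit 1A $21,950 + $74,200 = $96,150; Unit 5A $21,950 + $99,950 = $121,900.

Unit 2C: $31,400 | Unit 4B: $77,750 | Unit 4A: $39,400 | Unit PH2: $45,100 | Unit 1A: $96,150 | Unit 5A: $121,900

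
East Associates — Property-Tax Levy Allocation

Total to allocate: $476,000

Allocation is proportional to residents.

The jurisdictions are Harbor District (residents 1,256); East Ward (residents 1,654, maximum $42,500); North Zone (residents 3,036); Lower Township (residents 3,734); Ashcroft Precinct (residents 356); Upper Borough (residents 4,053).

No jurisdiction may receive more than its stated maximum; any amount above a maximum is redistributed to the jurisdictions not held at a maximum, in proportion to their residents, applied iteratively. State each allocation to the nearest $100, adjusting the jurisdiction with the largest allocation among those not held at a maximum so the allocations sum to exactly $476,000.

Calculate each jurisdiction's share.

Sum of residents: 14,089.
Proportional shares (ignoring caps): Harbor District 42,434.24; East Ward 55,880.76; North Zone 102,571.94; Lower Township 126,154.02; Ashcroft Precinct 12,027.54; Upper Borough 136,931.51.
Held at cap: East Ward ($42,500); balance $433,500 reallocated over remaining residents 12,435.
Redistributed shares: Harbor District 43,785.77 → $43,800; North Zone 105,838.84 → $105,800; Lower Township 130,172.01 → $130,200; Ashcroft Precinct 12,410.62 → $12,400; Upper Borough 141,292.76 → $141,300.

Harbor District: $43,800; East Ward: $42,500; North Zone: $105,800; Lower Township: $130,200; Ashcroft Precinct: $12,400; Upper Borough: $141,300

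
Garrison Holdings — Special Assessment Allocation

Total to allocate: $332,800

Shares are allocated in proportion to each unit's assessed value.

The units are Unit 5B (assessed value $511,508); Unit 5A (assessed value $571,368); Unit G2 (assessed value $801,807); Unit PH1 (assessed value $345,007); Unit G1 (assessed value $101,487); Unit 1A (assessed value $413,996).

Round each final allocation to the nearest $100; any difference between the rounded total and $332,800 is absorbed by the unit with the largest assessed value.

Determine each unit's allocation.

Assessed value total: 511,508 + 571,368 + 801,807 + 345,007 + 101,487 + 413,996 = 2,745,173.
Proportional shares: Unit 5B 62,010.61; Unit 5A 69,267.50; Unit G2 97,203.84; Unit PH1 41,825.54; Unit G1 12,303.37; Unit 1A 50,189.14.
After rounding ($100): Unit 5B $62,000; Unit 5A $69,300; Unit G2 $97,200; Unit PH1 $41,800; Unit G1 $12,300; Unit 1A $50,200. Sum = $332,800.
Sum already equals the total — no adjustment.

Unit 5B: $62,000; Unit 5A: $69,300; Unit G2: $97,200; Unit PH1: $41,800; Unit G1: $12,300; Unit 1A: $50,200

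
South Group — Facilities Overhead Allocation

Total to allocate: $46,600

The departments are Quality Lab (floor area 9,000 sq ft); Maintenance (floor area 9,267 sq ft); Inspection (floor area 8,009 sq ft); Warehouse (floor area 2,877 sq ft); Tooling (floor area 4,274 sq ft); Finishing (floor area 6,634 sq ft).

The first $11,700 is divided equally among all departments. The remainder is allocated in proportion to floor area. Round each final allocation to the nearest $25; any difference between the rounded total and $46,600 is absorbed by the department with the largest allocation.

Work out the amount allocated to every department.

Quality Lab: $9,800; Maintenance: $10,025; Inspection: $8,925; Warehouse: $4,450; Tooling: $5,675; Finishing: $7,725

First tranche $11,700 split equally: $1,950 each.
Remainder $34,900 by floor area (total 40,061): Quality Lab 7,840.54 → $7,850; Maintenance 8,073.15 → $8,075; Inspection 6,977.21 → $6,975; Warehouse 2,506.36 → $2,500; Tooling 3,723.39 → $3,725; Finishing 5,779.35 → $5,775.
Totals: Quality Lab $1,950 + $7,850 = $9,800; Maintenance $1,950 + $8,075 = $10,025; Inspection $1,950 + $6,975 = $8,925; Warehouse $1,950 + $2,500 = $4,450; Tooling $1,950 + $3,725 = $5,675; Finishing $1,950 + $5,775 = $7,725.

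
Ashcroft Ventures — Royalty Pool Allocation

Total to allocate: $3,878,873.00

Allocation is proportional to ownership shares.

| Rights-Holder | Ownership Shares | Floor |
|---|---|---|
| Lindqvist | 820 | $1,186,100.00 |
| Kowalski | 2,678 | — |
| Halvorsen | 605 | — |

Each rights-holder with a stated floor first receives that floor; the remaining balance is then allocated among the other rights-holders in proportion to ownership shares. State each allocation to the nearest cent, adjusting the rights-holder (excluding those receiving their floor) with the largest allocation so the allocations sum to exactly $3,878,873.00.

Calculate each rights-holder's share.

Fund the minimums — Lindqvist $1,186,100.00. Residual $2,692,773.00.
Residual split over remaining ownership shares 3,283: Kowalski 2,196,541.6065 → $2,196,541.61; Halvorsen 496,231.3935 → $496,231.39.

Lindqvist: $1,186,100.00; Kowalski: $2,196,541.61; Halvorsen: $496,231.39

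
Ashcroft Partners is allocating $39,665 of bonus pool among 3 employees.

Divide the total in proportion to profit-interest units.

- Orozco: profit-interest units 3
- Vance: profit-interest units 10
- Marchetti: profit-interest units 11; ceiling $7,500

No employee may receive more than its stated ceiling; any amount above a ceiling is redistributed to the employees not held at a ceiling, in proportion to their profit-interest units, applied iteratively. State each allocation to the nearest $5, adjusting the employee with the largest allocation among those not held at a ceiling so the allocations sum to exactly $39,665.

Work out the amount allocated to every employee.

Orozco: $7,425 · Vance: $24,740 · Marchetti: $7,500

Combined profit-interest units = 24.
Pro-rata shares before constraints: Orozco 4,958.12; Vance 16,527.08; Marchetti 18,179.79.
Cap binds for Marchetti ($7,500); residual $32,165 reallocated over remaining profit-interest units 13.
Redistributed shares: Orozco 7,422.69 → $7,425; Vance 24,742.31 → $24,740.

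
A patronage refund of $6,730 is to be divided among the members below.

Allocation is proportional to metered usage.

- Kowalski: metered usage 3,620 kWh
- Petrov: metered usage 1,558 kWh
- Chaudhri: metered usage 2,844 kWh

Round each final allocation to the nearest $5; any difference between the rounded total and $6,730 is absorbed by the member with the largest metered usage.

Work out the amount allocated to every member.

Total metered usage = 8,022.
Pro-rata amounts: Kowalski 3,620/8,022 × $6,730 = 3,036.97; Petrov 1,558/8,022 × $6,730 = 1,307.07; Chaudhri 2,844/8,022 × $6,730 = 2,385.95.
Rounded to nearest $5: Kowalski $3,035; Petrov $1,305; Chaudhri $2,385. Sum = $6,725.
Difference $6,730 − $6,725 = +$5 applied to largest metered usage (Kowalski): Kowalski becomes $3,040.

Kowalski: $3,040 · Petrov: $1,305 · Chaudhri: $2,385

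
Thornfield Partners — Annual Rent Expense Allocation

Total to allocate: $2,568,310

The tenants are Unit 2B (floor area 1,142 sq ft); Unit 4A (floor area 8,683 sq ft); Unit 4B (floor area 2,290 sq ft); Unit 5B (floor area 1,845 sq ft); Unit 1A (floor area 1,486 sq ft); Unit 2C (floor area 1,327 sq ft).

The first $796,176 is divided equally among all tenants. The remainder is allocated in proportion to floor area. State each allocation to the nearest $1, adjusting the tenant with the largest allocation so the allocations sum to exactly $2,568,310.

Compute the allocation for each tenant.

Unit 2B: $253,353 | Unit 4A: $1,050,088 | Unit 4B: $374,644 | Unit 5B: $327,628 | Unit 1A: $289,698 | Unit 2C: $272,899

Equal tier: $796,176 ÷ 6 = $132,696 apiece.
Remainder $1,772,134 by floor area (total 16,773): Unit 2B 120,656.83 → $120,657; Unit 4A 917,393.40 → $917,393; Unit 4B 241,947.59 → $241,948; Unit 5B 194,931.57 → $194,932; Unit 1A 157,001.80 → $157,002; Unit 2C 140,202.82 → $140,203.
Rounding difference −$1 on remainder applied to Unit 4A.
Totals: Unit 2B $132,696 + $120,657 = $253,353; Unit 4A $132,696 + $917,392 = $1,050,088; Unit 4B $132,696 + $241,948 = $374,644; Unit 5B $132,696 + $194,932 = $327,628; Unit 1A $132,696 + $157,002 = $289,698; Unit 2C $132,696 + $140,203 = $272,899.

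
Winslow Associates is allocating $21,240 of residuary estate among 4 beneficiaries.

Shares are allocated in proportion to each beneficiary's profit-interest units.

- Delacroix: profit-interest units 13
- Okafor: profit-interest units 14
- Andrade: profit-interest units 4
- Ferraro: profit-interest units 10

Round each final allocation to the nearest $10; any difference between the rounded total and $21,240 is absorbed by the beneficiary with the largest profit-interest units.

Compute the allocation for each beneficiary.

Delacroix: $6,730 · Okafor: $7,260 · Andrade: $2,070 · Ferraro: $5,180

Total profit-interest units = 41.
Unrounded shares: Delacroix 13/41 × $21,240 = 6,734.63; Okafor 14/41 × $21,240 = 7,252.68; Andrade 4/41 × $21,240 = 2,072.20; Ferraro 10/41 × $21,240 = 5,180.49.
After rounding ($10): Delacroix $6,730; Okafor $7,250; Andrade $2,070; Ferraro $5,180. Sum = $21,230.
Difference $21,240 − $21,230 = +$10 applied to largest profit-interest units (Okafor): Okafor becomes $7,260.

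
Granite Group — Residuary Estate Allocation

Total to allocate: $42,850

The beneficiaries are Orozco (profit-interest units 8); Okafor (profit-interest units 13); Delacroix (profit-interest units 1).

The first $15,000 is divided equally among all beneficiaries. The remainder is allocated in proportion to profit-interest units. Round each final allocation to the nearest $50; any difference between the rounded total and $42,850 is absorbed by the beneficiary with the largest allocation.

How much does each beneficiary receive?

Orozco: $15,150; Okafor: $21,450; Delacroix: $6,250

First tranche $15,000 split equally: $5,000 each.
Remainder $27,850 by profit-interest units (total 22): Orozco 10,127.27 → $10,150; Okafor 16,456.82 → $16,450; Delacroix 1,265.91 → $1,250.
Totals: Orozco $5,000 + $10,150 = $15,150; Okafor $5,000 + $16,450 = $21,450; Delacroix $5,000 + $1,250 = $6,250.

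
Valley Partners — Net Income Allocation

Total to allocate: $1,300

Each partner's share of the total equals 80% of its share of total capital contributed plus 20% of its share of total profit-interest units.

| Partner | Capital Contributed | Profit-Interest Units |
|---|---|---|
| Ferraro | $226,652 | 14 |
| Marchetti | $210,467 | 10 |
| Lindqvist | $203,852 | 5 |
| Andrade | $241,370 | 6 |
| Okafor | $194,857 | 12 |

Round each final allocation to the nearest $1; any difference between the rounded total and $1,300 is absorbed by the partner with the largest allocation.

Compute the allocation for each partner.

Capital contributed total 1,077,198; profit-interest units total 47.
Composite weights (80% capital contributed + 20% profit-interest units): Ferraro 0.2279; Marchetti 0.1989; Lindqvist 0.1727; Andrade 0.2048; Okafor 0.1958.
Pro-rata amounts: Ferraro 296.27; Marchetti 258.52; Lindqvist 224.47; Andrade 266.23; Okafor 254.51.
After rounding ($1): Ferraro $296; Marchetti $259; Lindqvist $224; Andrade $266; Okafor $255. Sum = $1,300.
Sum already equals the total — no adjustment.

Ferraro: $296 | Marchetti: $259 | Lindqvist: $224 | Andrade: $266 | Okafor: $255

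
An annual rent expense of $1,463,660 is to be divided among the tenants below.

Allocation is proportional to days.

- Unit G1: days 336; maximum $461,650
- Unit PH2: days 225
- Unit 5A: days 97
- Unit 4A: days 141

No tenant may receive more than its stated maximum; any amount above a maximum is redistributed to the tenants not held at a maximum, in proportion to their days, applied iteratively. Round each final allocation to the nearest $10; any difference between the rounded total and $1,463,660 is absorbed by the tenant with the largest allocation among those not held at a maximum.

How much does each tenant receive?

Unit G1: $461,650 | Unit PH2: $486,940 | Unit 5A: $209,920 | Unit 4A: $305,150

Days total: 799.
Proportional shares (ignoring caps): Unit G1 615,506.58; Unit PH2 412,169.59; Unit 5A 177,690.89; Unit 4A 258,292.94.
Capped: Unit G1 ($461,650); residual $1,002,010 reallocated over remaining days 463.
Remaining shares: Unit PH2 486,937.90 → $486,940; Unit 5A 209,924.34 → $209,920; Unit 4A 305,147.75 → $305,150.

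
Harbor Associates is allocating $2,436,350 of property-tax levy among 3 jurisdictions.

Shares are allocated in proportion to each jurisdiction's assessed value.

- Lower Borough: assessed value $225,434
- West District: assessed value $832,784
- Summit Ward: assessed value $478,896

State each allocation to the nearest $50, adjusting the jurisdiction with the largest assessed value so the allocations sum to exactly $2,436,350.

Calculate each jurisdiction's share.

Lower Borough: $357,300 | West District: $1,320,000 | Summit Ward: $759,050

Sum of assessed value: 225,434 + 832,784 + 478,896 = 1,537,114.
Unrounded shares: Lower Borough 357,316.46; West District 1,319,975.81; Summit Ward 759,057.73.
After rounding ($50): Lower Borough $357,300; West District $1,320,000; Summit Ward $759,050. Sum = $2,436,350.
No rounding difference to absorb.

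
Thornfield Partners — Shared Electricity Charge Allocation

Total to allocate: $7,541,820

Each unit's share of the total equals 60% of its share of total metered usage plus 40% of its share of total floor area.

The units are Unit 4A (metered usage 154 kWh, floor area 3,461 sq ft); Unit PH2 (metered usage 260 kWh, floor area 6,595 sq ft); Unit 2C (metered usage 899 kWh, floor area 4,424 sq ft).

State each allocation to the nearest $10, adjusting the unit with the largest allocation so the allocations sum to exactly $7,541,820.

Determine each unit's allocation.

Metered usage total 1,313; floor area total 14,480.
Blended shares (60% metered usage + 40% floor area): Unit 4A 0.1660; Unit PH2 0.3010; Unit 2C 0.5330.
Pro-rata amounts: Unit 4A 1,251,798.27; Unit PH2 2,270,044.09; Unit 2C 4,019,977.64.
After rounding ($10): Unit 4A $1,251,800; Unit PH2 $2,270,040; Unit 2C $4,019,980. Sum = $7,541,820.
Rounded total matches; no reconciliation needed.

Unit 4A: $1,251,800; Unit PH2: $2,270,040; Unit 2C: $4,019,980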